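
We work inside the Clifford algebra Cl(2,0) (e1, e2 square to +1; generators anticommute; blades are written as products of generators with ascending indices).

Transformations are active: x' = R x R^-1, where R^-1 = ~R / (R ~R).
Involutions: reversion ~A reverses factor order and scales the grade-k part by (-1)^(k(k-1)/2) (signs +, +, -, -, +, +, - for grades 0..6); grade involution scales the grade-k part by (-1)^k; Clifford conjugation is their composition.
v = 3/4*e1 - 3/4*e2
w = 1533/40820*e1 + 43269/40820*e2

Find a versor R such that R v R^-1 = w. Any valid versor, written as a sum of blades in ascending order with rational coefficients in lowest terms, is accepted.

Why this works: both vectors square to 9/8, so q(v) = q(w) and R = v + w = 8037/10205*e1 + 6327/20410*e2 carries v to w — its own direction survives, the complement (v - w)/2 flips.
Answer: 8037/10205*e1 + 6327/20410*e2


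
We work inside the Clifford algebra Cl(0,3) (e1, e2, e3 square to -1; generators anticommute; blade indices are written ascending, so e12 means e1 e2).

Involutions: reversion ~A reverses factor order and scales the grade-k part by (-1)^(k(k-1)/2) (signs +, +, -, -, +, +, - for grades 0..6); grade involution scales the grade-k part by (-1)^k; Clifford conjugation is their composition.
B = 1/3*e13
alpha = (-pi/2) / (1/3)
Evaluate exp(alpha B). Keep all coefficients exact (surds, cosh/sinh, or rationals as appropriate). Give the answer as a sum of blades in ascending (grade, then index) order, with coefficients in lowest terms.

B^2 = (1/3)^2*(e13)^2 = 1/9*(-1) = -1/9 (a basis 2-blade squares to minus the product of its generators' squares).
B^2 = -1/9 — since the square is negative, the closed form is circular: l = 1/3, alpha*l = -pi/2, so exp(alpha B) = cos(-pi/2) + (sin(-pi/2)/(1/3))*B = 0 + (-3)*B.
Answer: -e13


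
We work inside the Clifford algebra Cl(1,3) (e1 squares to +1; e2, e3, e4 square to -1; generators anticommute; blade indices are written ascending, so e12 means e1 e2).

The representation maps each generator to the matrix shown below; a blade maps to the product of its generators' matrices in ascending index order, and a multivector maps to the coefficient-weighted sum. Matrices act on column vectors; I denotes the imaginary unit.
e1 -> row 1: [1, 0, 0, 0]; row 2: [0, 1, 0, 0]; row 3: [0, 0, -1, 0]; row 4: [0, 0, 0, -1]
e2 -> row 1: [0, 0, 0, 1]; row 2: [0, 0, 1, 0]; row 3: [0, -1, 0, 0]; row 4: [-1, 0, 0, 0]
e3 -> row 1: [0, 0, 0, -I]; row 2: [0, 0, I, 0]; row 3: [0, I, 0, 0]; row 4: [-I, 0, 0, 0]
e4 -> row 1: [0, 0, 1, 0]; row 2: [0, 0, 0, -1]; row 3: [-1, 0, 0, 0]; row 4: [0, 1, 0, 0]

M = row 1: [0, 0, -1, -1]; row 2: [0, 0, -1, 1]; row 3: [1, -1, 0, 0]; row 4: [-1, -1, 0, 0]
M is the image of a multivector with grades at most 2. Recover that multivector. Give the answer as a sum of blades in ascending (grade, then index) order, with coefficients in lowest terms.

Method: the blade images are trace-orthogonal — tr(rho(e_A) rho(e_B)^-1) = 4 if A = B and 0 otherwise — and rho(e_A)^-1 = (e_A)^2 * rho(e_A) with (e_A)^2 = +1 or -1, so the coefficient of e_A in the preimage is (e_A)^2 * tr(M rho(e_A))/4.
Nonzero projections over blades of grade <= 2: e4: (e4)^2 = -1, tr(M rho(e4)) = 4, coefficient -1; e12: (e12)^2 = +1, tr(M rho(e12)) = -4, coefficient -1. Every other blade of grade <= 2 projects to 0.
Answer: -e4 - e12


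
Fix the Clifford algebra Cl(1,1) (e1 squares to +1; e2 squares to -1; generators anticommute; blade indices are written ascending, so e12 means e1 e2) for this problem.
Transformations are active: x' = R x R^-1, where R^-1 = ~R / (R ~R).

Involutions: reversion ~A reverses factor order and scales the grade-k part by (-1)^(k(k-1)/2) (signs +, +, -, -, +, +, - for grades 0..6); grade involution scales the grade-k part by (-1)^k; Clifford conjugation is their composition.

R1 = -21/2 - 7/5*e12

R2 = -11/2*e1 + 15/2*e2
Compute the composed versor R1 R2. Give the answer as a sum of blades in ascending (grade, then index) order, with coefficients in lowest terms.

Distribute over the terms of R1 (each basis-blade product reordered to ascending indices, repeated generators contracted through their squares):
(-21/2) R2 = 231/4*e1 - 315/4*e2
(-7/5*e12) R2 = 21/2*e1 - 77/10*e2
Summing the partial products and collecting blades:
Answer: 273/4*e1 - 1729/20*e2


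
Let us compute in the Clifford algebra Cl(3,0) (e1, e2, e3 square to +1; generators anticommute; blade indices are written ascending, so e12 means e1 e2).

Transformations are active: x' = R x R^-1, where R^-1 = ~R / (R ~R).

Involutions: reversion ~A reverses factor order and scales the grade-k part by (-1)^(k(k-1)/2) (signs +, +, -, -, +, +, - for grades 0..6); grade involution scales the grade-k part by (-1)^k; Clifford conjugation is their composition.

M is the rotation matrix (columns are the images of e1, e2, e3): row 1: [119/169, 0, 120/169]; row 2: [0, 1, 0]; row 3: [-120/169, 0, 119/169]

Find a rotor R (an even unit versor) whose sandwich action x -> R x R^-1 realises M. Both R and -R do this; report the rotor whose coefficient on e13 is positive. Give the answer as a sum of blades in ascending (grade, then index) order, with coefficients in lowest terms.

Method: write R = a + b12*e12 + b13*e13 + b23*e23 with a^2 + b12^2 + b13^2 + b23^2 = 1 (so R^-1 = ~R). Expanding the columns R e_j ~R gives tr M = 4a^2 - 1 and, from the antisymmetric part, M21 - M12 = -4a*b12, M13 - M31 = 4a*b13, M32 - M23 = -4a*b23.
Here tr M = 407/169, so a^2 = (1 + tr M)/4 = 144/169 and a = ±12/13. Taking a = 12/13: M21 - M12 = 0, M13 - M31 = 240/169, M32 - M23 = 0, giving b12 = 0, b13 = 5/13, b23 = 0, i.e. R = 12/13 + 5/13*e13.
Its e13 coefficient is already positive.
Answer: 12/13 + 5/13*e13. Key observation: the double cover Spin(3) -> SO(3) sends R and -R to the same matrix (trace 407/169 here), so the stated sign of the e13 coefficient is what selects one sheet.


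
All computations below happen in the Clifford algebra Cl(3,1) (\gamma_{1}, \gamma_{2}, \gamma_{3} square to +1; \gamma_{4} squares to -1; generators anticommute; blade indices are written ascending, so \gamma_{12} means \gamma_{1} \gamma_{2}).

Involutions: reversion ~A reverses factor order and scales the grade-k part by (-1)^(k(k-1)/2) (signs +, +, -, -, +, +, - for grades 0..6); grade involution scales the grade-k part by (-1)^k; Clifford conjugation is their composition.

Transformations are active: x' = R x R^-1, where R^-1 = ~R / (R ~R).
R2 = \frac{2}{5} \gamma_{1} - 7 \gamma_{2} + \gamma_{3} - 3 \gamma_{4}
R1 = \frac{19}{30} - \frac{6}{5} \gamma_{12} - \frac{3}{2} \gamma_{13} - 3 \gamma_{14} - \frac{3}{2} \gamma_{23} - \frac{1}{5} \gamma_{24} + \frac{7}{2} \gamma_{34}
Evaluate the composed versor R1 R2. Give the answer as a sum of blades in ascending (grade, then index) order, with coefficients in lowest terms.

Distribute over the terms of R2 (each basis-blade product reordered to ascending indices, repeated generators contracted through their squares):
R1 (\frac{2}{5} \gamma_{1}) = \frac{19}{75} \gamma_{1} + \frac{12}{25} \gamma_{2} + \frac{3}{5} \gamma_{3} + \frac{6}{5} \gamma_{4} - \frac{3}{5} \gamma_{123} - \frac{2}{25} \gamma_{124} + \frac{7}{5} \gamma_{134}
R1 (-7 \gamma_{2}) = \frac{42}{5} \gamma_{1} - \frac{133}{30} \gamma_{2} - \frac{21}{2} \gamma_{3} - \frac{7}{5} \gamma_{4} - \frac{21}{2} \gamma_{123} - 21 \gamma_{124} - \frac{49}{2} \gamma_{234}
R1 (\gamma_{3}) = -\frac{3}{2} \gamma_{1} - \frac{3}{2} \gamma_{2} + \frac{19}{30} \gamma_{3} - \frac{7}{2} \gamma_{4} - \frac{6}{5} \gamma_{123} + 3 \gamma_{134} + \frac{1}{5} \gamma_{234}
R1 (-3 \gamma_{4}) = -9 \gamma_{1} - \frac{3}{5} \gamma_{2} + \frac{21}{2} \gamma_{3} - \frac{19}{10} \gamma_{4} + \frac{18}{5} \gamma_{124} + \frac{9}{2} \gamma_{134} + \frac{9}{2} \gamma_{234}
Summing the partial products and collecting blades:
Answer: -\frac{277}{150} \gamma_{1} - \frac{454}{75} \gamma_{2} + \frac{37}{30} \gamma_{3} - \frac{28}{5} \gamma_{4} - \frac{123}{10} \gamma_{123} - \frac{437}{25} \gamma_{124} + \frac{89}{10} \gamma_{134} - \frac{99}{5} \gamma_{234}


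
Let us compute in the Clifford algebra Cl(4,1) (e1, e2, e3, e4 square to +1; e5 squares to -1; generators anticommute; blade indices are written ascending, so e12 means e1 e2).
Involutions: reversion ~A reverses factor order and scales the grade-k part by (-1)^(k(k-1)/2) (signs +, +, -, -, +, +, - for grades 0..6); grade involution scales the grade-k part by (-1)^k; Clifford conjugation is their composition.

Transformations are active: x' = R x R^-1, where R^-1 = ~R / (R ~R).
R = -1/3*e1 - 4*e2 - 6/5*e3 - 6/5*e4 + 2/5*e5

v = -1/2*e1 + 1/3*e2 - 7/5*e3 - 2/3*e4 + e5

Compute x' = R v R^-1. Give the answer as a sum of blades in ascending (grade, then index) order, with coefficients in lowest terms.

~R = -1/3*e1 - 4*e2 - 6/5*e3 - 6/5*e4 + 2/5*e5, and R ~R = 4237/225, so R^-1 = ~R / (4237/225).
R v = 137/150 - 19/9*e12 - 2/15*e13 - 17/45*e14 - 2/15*e15 + 6*e23 + 46/15*e24 - 62/15*e25 - 22/25*e34 - 16/25*e35 - 14/15*e45
Answer: 3963/8474*e1 - 9169/12711*e2 + 27193/21185*e3 + 34972/63555*e4 - 20363/21185*e5


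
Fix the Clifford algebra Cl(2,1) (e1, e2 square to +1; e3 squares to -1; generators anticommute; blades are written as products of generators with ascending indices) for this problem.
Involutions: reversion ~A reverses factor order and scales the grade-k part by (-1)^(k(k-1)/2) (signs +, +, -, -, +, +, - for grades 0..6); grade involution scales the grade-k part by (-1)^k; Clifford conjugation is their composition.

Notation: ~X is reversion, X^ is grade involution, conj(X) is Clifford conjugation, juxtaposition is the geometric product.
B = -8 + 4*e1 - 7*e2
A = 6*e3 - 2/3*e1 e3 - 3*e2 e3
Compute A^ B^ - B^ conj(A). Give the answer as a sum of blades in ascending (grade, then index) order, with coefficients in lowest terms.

first term: 199/3*e3 - 56/3*e1 e3 + 66*e2 e3 + 50/3*e1 e2 e3
second term: 199/3*e3 + 56/3*e1 e3 - 66*e2 e3 - 50/3*e1 e2 e3
Answer: -112/3*e1 e3 + 132*e2 e3 + 100/3*e1 e2 e3


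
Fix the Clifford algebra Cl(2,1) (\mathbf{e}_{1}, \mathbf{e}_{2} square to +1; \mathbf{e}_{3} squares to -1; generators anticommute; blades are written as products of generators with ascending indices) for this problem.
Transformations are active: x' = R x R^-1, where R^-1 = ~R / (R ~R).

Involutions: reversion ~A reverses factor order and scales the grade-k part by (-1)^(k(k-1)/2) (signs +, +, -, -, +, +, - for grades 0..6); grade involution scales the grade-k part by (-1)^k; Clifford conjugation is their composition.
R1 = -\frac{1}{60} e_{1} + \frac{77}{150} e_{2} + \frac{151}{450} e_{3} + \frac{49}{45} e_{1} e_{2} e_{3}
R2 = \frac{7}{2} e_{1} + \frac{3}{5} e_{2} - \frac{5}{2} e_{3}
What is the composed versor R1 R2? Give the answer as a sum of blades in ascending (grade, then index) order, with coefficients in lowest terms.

Distribute over the terms of R2 (each basis-blade product reordered to ascending indices, repeated generators contracted through their squares):
R1 (\frac{7}{2} e_{1}) = -\frac{7}{120} - \frac{539}{300} e_{1} e_{2} - \frac{1057}{900} e_{1} e_{3} + \frac{343}{90} e_{2} e_{3}
R1 (\frac{3}{5} e_{2}) = \frac{77}{250} - \frac{1}{100} e_{1} e_{2} - \frac{49}{75} e_{1} e_{3} - \frac{151}{750} e_{2} e_{3}
R1 (-\frac{5}{2} e_{3}) = \frac{151}{180} + \frac{49}{18} e_{1} e_{2} + \frac{1}{24} e_{1} e_{3} - \frac{77}{60} e_{2} e_{3}
Summing the partial products and collecting blades:
Answer: \frac{9797}{9000} + \frac{206}{225} e_{1} e_{2} - \frac{643}{360} e_{1} e_{3} + \frac{10469}{4500} e_{2} e_{3}


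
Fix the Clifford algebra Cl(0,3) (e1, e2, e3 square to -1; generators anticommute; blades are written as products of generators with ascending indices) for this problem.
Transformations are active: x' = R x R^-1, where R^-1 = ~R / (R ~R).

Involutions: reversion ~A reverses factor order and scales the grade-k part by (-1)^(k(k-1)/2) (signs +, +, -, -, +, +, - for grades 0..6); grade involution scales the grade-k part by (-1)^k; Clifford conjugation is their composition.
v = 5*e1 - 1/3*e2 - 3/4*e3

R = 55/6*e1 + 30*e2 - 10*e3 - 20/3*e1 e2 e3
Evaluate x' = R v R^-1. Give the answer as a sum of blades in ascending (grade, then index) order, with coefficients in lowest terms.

~R = 55/6*e1 + 30*e2 - 10*e3 + 20/3*e1 e2 e3, and R ~R = -40625/36, so R^-1 = ~R / (-40625/36).
R v = -130/3 - 2845/18*e1 e2 + 3265/72*e1 e3 + 15/2*e2 e3
Answer: -6837/1625*e1 + 683/325*e2 - 36767/19500*e3


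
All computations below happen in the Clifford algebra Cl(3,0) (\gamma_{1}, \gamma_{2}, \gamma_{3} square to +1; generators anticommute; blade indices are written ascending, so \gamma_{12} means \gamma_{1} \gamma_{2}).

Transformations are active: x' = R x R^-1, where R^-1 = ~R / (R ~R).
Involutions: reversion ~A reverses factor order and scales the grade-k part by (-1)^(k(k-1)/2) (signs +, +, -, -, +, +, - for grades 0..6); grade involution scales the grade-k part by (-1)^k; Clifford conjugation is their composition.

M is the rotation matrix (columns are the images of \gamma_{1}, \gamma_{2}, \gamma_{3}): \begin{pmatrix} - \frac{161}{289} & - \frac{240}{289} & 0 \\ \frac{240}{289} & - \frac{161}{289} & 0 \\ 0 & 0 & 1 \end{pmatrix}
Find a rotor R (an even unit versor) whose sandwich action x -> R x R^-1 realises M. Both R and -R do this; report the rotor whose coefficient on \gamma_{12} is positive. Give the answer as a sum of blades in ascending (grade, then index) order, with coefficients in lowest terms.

Method: write R = a + b12*\gamma_{12} + b13*\gamma_{13} + b23*\gamma_{23} with a^2 + b12^2 + b13^2 + b23^2 = 1 (so R^-1 = ~R). Expanding the columns R e_j ~R gives tr M = 4a^2 - 1 and, from the antisymmetric part, M21 - M12 = -4a*b12, M13 - M31 = 4a*b13, M32 - M23 = -4a*b23.
Here tr M = -\frac{33}{289}, so a^2 = (1 + tr M)/4 = \frac{64}{289} and a = ±\frac{8}{17}. Taking a = \frac{8}{17}: M21 - M12 = \frac{480}{289}, M13 - M31 = 0, M32 - M23 = 0, giving b12 = -\frac{15}{17}, b13 = 0, b23 = 0, i.e. R = \frac{8}{17} - \frac{15}{17} \gamma_{12}.
Its \gamma_{12} coefficient is negative, so report the other preimage -R.
Answer: -\frac{8}{17} + \frac{15}{17} \gamma_{12}. Recall the cover is two-to-one: with M of trace -\frac{33}{289}, both preimages act alike, and the stated \gamma_{12} sign chooses the sheet.


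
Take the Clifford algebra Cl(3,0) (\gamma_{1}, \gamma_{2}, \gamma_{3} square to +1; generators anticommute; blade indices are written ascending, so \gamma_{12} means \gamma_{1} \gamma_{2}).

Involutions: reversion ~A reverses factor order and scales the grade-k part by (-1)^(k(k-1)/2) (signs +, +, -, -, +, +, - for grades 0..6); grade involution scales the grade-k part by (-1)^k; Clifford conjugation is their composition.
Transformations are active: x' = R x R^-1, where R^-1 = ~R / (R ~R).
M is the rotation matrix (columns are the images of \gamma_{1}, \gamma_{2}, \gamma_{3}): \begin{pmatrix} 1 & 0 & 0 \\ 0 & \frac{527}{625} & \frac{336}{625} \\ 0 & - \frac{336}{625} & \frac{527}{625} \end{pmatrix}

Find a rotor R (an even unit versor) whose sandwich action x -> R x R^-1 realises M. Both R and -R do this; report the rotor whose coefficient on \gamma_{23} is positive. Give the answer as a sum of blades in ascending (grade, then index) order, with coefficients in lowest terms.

Method: write R = a + b12*\gamma_{12} + b13*\gamma_{13} + b23*\gamma_{23} with a^2 + b12^2 + b13^2 + b23^2 = 1 (so R^-1 = ~R). Expanding the columns R e_j ~R gives tr M = 4a^2 - 1 and, from the antisymmetric part, M21 - M12 = -4a*b12, M13 - M31 = 4a*b13, M32 - M23 = -4a*b23.
Here tr M = \frac{1679}{625}, so a^2 = (1 + tr M)/4 = \frac{576}{625} and a = ±\frac{24}{25}. Taking a = \frac{24}{25}: M21 - M12 = 0, M13 - M31 = 0, M32 - M23 = -\frac{672}{625}, giving b12 = 0, b13 = 0, b23 = \frac{7}{25}, i.e. R = \frac{24}{25} + \frac{7}{25} \gamma_{23}.
Its \gamma_{23} coefficient is already positive.
Answer: \frac{24}{25} + \frac{7}{25} \gamma_{23}. Recall the cover is two-to-one: with M of trace \frac{1679}{625}, both preimages act alike, and the stated \gamma_{23} sign chooses the sheet.


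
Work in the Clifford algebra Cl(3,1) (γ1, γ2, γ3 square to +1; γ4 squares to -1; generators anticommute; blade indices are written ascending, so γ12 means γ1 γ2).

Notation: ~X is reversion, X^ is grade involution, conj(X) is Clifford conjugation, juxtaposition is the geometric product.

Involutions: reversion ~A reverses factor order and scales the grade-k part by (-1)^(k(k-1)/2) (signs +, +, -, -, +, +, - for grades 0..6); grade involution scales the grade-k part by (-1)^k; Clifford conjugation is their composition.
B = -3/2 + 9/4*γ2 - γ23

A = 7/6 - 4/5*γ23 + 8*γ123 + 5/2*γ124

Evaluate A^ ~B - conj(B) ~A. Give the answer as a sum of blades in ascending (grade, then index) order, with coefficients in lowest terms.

first term: -19/20 + 8*γ1 + 21/8*γ2 + 9/5*γ3 + 18*γ13 + 45/8*γ14 + 71/30*γ23 + 12*γ123 + 15/4*γ124 - 5/2*γ134
second term: -51/20 + 8*γ1 - 21/8*γ2 - 9/5*γ3 - 18*γ13 - 45/8*γ14 - 1/30*γ23 + 12*γ123 + 15/4*γ124 + 5/2*γ134
Answer: 8/5 + 21/4*γ2 + 18/5*γ3 + 36*γ13 + 45/4*γ14 + 12/5*γ23 - 5*γ134


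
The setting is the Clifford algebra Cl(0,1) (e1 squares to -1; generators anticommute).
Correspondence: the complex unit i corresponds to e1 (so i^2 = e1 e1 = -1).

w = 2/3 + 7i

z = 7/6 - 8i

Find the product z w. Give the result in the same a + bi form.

In blades: z = 7/6 - 8*e1, w = 2/3 + 7*e1.
Distribute z over w term by term (generator squares from the signature, products reordered to ascending indices): (7/6)*w = 7/9 + 49/6*e1; (-8*e1)*w = 56 - 16/3*e1.
Sum: 511/9 + 17/6*e1; translating back through the correspondence:
Answer: 511/9 + 17/6*i


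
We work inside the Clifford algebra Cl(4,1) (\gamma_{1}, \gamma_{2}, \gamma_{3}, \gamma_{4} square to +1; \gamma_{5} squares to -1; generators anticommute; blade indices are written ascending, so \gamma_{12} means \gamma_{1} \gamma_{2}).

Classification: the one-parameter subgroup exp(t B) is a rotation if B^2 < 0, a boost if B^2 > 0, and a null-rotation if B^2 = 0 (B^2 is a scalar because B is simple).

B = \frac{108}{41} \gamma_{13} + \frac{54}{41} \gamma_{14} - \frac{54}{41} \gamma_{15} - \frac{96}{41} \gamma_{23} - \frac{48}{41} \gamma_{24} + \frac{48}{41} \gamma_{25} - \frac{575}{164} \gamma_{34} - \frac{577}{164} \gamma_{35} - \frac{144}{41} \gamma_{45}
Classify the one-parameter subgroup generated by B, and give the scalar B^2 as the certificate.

B^2 term by term: the squares give (\frac{108}{41})^2*(\gamma_{13})^2 + (\frac{54}{41})^2*(\gamma_{14})^2 + (-\frac{54}{41})^2*(\gamma_{15})^2 + (-\frac{96}{41})^2*(\gamma_{23})^2 + (-\frac{48}{41})^2*(\gamma_{24})^2 + (\frac{48}{41})^2*(\gamma_{25})^2 + (-\frac{575}{164})^2*(\gamma_{34})^2 + (-\frac{577}{164})^2*(\gamma_{35})^2 + (-\frac{144}{41})^2*(\gamma_{45})^2 = \frac{11664}{1681}*(-1) + \frac{2916}{1681}*(-1) + \frac{2916}{1681}*(+1) + \frac{9216}{1681}*(-1) + \frac{2304}{1681}*(-1) + \frac{2304}{1681}*(+1) + \frac{330625}{26896}*(-1) + \frac{332929}{26896}*(+1) + \frac{20736}{1681}*(+1) = 0 (each basis 2-blade squares to minus the product of its generators' squares); cross terms between blades sharing an index anticommute and cancel; the commuting (index-disjoint) pairs give grade-4 terms 2*c*c'*(blade product), which cancel blade by blade — \gamma_{1234}: \frac{10368}{1681} - \frac{10368}{1681} = 0; \gamma_{1235}: -\frac{10368}{1681} + \frac{10368}{1681} = 0; \gamma_{1245}: -\frac{5184}{1681} + \frac{5184}{1681} = 0; \gamma_{1345}: -\frac{31104}{1681} + \frac{15579}{1681} + \frac{15525}{1681} = 0; \gamma_{2345}: \frac{27648}{1681} - \frac{13848}{1681} - \frac{13800}{1681} = 0 — confirming B is simple. So B^2 = 0.
Answer: null-rotation, certificate B^2 = 0. No conjugation can change B^2 = 0; the sign gives the class.


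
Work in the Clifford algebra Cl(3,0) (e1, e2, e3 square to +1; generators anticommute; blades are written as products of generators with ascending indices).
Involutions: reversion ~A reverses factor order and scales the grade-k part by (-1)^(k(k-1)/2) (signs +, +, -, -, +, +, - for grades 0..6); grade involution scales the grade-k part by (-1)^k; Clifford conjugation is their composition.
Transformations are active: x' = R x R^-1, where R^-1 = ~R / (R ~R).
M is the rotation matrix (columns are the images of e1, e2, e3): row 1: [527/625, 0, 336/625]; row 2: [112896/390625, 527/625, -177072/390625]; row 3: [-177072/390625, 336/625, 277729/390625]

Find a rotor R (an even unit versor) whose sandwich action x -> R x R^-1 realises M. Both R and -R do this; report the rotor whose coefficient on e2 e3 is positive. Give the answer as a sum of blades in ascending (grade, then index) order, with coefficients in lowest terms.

Method: write R = a + b12*e1 e2 + b13*e1 e3 + b23*e2 e3 with a^2 + b12^2 + b13^2 + b23^2 = 1 (so R^-1 = ~R). Expanding the columns R e_j ~R gives tr M = 4a^2 - 1 and, from the antisymmetric part, M21 - M12 = -4a*b12, M13 - M31 = 4a*b13, M32 - M23 = -4a*b23.
Here tr M = 936479/390625, so a^2 = (1 + tr M)/4 = 331776/390625 and a = ±576/625. Taking a = 576/625: M21 - M12 = 112896/390625, M13 - M31 = 387072/390625, M32 - M23 = 387072/390625, giving b12 = -49/625, b13 = 168/625, b23 = -168/625, i.e. R = 576/625 - 49/625*e1 e2 + 168/625*e1 e3 - 168/625*e2 e3.
Its e2 e3 coefficient is negative, so report the other preimage -R.
Answer: -576/625 + 49/625*e1 e2 - 168/625*e1 e3 + 168/625*e2 e3. Note: both R and -R realise this M (trace 936479/390625); the covering map identifies them, and the e2 e3-coefficient sign is the tie-breaker.


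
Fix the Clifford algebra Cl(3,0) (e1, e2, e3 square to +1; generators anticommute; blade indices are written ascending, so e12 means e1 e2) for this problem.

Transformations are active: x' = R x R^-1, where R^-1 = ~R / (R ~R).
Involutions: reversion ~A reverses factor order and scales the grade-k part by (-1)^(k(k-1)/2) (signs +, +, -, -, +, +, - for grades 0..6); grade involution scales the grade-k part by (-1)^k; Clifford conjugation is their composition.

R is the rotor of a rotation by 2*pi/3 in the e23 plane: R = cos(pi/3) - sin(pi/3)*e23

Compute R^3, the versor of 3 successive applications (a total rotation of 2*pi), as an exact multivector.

Rotor phase runs at HALF the rotation angle; powers of one rotor simply add phase, so after 3 steps in e23 the phase is 3*pi/3 = pi and R^3 = cos(pi) - sin(pi)*e23.
cos(pi) = -1 and sin(pi) = 0, so R^3 = -1. The total rotation 2*pi is 1 full turn, so every vector returns to itself, yet the rotor is -1, on the OTHER sheet of the double cover (an odd number of 2*pi turns).
Answer: -1


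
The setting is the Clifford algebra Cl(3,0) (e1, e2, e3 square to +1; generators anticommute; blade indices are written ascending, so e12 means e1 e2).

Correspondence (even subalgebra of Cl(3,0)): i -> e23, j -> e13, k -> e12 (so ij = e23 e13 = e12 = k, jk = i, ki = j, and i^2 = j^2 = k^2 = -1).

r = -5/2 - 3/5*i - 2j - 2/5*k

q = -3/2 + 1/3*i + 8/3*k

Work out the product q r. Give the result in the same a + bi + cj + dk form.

In blades: q = -3/2 + 8/3*e12 + 1/3*e23, r = -5/2 - 2/5*e12 - 2*e13 - 3/5*e23.
Distribute q over r term by term (generator squares from the signature, products reordered to ascending indices): (-3/2)*r = 15/4 + 3/5*e12 + 3*e13 + 9/10*e23; (8/3*e12)*r = 16/15 - 20/3*e12 - 8/5*e13 + 16/3*e23; (1/3*e23)*r = 1/5 - 2/3*e12 + 2/15*e13 - 5/6*e23.
Sum: 301/60 - 101/15*e12 + 23/15*e13 + 27/5*e23; translating back through the correspondence:
Answer: 301/60 + 27/5*i + 23/15*j - 101/15*k


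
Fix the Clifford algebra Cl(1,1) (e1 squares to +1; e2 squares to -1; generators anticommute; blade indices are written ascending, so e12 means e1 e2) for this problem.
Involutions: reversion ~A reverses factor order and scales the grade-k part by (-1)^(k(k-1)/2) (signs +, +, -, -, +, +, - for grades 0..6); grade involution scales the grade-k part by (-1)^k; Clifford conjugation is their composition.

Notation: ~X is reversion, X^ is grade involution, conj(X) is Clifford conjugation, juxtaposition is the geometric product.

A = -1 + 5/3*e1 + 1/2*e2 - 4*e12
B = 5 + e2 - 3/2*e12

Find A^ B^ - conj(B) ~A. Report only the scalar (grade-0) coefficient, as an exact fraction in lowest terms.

first term: 1/2 - 139/12*e1 + e2 - 101/6*e12
second term: 3/2 + 43/12*e1 + e2 + 121/6*e12
Answer: -1


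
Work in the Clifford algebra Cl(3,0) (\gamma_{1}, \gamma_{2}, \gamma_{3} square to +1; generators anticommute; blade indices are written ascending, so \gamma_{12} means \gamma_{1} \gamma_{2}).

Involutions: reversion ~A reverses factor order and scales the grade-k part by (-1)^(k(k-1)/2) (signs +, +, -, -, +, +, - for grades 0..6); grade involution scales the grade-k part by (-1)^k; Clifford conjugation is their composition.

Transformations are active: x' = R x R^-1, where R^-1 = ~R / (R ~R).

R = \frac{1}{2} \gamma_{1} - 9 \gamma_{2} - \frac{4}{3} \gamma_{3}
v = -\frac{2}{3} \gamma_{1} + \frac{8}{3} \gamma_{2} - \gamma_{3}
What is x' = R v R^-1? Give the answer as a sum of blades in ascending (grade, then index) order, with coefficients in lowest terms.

~R = \frac{1}{2} \gamma_{1} - 9 \gamma_{2} - \frac{4}{3} \gamma_{3}, and R ~R = \frac{2989}{36}, so R^-1 = ~R / (\frac{2989}{36}).
R v = -23 - \frac{14}{3} \gamma_{12} - \frac{25}{18} \gamma_{13} + \frac{113}{9} \gamma_{23}
Answer: \frac{3494}{8967} \gamma_{1} + \frac{20800}{8967} \gamma_{2} + \frac{5197}{2989} \gamma_{3}


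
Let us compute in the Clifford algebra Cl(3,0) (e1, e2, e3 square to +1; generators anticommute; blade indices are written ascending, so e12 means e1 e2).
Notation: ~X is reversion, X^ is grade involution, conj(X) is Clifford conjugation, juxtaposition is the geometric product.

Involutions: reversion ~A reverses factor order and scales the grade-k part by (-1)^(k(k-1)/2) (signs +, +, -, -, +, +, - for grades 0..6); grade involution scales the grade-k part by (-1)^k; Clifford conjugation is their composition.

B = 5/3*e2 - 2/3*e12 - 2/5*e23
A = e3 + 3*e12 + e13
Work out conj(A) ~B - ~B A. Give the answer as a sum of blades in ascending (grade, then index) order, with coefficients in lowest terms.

first term: 2 - 5*e1 + 2/5*e2 + 2/5*e12 - 6/5*e13 + e23 + e123
second term: -2 - 5*e1 + 2/5*e2 + 2/5*e12 - 6/5*e13 + e23 - e123
Answer: 4 + 2*e123


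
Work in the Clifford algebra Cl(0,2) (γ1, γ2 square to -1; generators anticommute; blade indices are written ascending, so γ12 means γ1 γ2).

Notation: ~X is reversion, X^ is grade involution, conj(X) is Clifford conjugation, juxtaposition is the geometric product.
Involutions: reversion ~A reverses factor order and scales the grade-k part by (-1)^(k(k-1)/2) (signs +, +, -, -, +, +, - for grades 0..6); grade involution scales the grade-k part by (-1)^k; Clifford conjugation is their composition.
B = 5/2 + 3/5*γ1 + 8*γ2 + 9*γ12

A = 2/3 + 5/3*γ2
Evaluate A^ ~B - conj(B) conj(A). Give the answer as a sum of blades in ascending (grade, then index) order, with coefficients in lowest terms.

first term: 15 + 77/5*γ1 + 7/6*γ2 - 5*γ12
second term: -35/3 - 77/5*γ1 - 19/2*γ2 - 5*γ12
Answer: 80/3 + 154/5*γ1 + 32/3*γ2


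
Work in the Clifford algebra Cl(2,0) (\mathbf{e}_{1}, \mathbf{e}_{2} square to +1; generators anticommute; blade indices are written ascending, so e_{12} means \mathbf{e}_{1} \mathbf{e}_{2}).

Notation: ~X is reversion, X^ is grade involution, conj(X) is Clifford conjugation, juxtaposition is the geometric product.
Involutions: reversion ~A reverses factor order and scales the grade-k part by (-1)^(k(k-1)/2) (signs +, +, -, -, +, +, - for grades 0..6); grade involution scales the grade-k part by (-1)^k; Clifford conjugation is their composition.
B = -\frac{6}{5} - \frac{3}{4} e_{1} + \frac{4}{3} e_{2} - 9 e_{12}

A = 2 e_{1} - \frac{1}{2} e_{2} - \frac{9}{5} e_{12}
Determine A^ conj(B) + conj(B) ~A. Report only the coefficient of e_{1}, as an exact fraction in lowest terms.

first term: \frac{421}{30} + \frac{3}{10} e_{1} - \frac{69}{4} e_{2} + \frac{2671}{600} e_{12}
second term: -\frac{421}{30} - \frac{9}{2} e_{1} - \frac{321}{20} e_{2} + \frac{79}{600} e_{12}
Answer: -\frac{21}{5}


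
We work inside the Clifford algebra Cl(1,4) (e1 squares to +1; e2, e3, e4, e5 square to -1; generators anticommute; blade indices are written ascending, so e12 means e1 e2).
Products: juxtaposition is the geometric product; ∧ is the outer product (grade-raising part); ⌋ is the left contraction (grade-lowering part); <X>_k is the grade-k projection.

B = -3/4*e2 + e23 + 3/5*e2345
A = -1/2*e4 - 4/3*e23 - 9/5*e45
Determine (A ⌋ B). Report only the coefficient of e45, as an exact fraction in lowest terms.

step 1: 4/3 + 27/25*e23 + 4/5*e45 + 3/10*e235
Answer: 4/5


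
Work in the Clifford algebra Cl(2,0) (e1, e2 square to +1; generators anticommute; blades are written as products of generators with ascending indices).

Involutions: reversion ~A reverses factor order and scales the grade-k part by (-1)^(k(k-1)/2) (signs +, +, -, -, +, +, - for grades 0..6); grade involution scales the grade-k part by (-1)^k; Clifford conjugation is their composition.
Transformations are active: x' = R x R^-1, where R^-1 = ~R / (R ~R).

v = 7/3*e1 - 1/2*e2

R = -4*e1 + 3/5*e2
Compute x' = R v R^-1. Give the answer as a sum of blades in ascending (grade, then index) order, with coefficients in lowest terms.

~R = -4*e1 + 3/5*e2, and R ~R = 409/25, so R^-1 = ~R / (409/25).
R v = -289/30 + 3/5*e1 e2
Answer: 2917/1227*e1 - 169/818*e2


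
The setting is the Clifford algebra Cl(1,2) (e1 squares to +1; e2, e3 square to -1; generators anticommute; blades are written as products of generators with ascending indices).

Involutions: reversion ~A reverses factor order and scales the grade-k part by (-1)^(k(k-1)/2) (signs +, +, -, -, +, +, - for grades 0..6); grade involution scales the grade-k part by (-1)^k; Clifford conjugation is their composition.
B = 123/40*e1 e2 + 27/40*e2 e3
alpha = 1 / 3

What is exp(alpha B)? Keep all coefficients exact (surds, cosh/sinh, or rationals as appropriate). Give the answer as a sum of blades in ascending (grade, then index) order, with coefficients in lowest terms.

B^2 term by term: the squares give (123/40)^2*(e1 e2)^2 + (27/40)^2*(e2 e3)^2 = 15129/1600*(+1) + 729/1600*(-1) = 9 (each basis 2-blade squares to minus the product of its generators' squares); cross terms between blades sharing an index anticommute and cancel. So B^2 = 9.
B^2 = 9 — B^2 > 0, so the exponential closes hyperbolically: l = 3, alpha*l = 1, so exp(alpha B) = cosh(1) + (sinh(1)/3)*B = cosh(1) + (sinh(1)/3)*B.
Answer: cosh(1) + 41*sinh(1)/40*e1 e2 + 9*sinh(1)/40*e2 e3


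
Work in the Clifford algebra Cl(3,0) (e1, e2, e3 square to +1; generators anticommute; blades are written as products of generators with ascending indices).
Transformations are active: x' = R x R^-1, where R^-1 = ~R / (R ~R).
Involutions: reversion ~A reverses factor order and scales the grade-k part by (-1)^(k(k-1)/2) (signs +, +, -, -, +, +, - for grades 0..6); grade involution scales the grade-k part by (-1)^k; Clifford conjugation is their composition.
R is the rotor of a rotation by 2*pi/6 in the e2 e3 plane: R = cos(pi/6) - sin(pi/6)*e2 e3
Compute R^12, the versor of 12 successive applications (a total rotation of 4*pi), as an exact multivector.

Half-angle bookkeeping: 12 applications in e2 e3 add up to rotor phase 12*pi/6 = 2*pi, so R^12 = cos(2*pi) - sin(2*pi)*e2 e3.
cos(2*pi) = 1 and sin(2*pi) = 0, so R^12 = 1. The total rotation 4*pi is 2 full turns, so every vector returns to itself, yet the rotor is +1, back on the identity sheet (an even number of 2*pi turns).
Answer: 1


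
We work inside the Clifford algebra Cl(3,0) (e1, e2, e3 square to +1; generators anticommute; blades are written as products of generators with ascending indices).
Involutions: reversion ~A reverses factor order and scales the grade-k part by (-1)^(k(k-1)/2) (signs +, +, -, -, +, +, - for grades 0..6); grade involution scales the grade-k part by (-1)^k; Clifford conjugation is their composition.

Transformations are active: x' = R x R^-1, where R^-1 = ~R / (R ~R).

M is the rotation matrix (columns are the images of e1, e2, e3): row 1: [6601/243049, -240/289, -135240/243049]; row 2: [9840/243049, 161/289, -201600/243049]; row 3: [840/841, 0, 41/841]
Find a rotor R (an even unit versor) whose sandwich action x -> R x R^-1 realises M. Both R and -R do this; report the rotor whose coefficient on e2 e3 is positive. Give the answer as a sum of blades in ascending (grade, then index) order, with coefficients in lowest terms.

Method: write R = a + b12*e1 e2 + b13*e1 e3 + b23*e2 e3 with a^2 + b12^2 + b13^2 + b23^2 = 1 (so R^-1 = ~R). Expanding the columns R e_j ~R gives tr M = 4a^2 - 1 and, from the antisymmetric part, M21 - M12 = -4a*b12, M13 - M31 = 4a*b13, M32 - M23 = -4a*b23.
Here tr M = 153851/243049, so a^2 = (1 + tr M)/4 = 99225/243049 and a = ±315/493. Taking a = 315/493: M21 - M12 = 211680/243049, M13 - M31 = -378000/243049, M32 - M23 = 201600/243049, giving b12 = -168/493, b13 = -300/493, b23 = -160/493, i.e. R = 315/493 - 168/493*e1 e2 - 300/493*e1 e3 - 160/493*e2 e3.
Its e2 e3 coefficient is negative, so report the other preimage -R.
Answer: -315/493 + 168/493*e1 e2 + 300/493*e1 e3 + 160/493*e2 e3. Note: both R and -R realise this M (trace 153851/243049); the covering map identifies them, and the e2 e3-coefficient sign is the tie-breaker.


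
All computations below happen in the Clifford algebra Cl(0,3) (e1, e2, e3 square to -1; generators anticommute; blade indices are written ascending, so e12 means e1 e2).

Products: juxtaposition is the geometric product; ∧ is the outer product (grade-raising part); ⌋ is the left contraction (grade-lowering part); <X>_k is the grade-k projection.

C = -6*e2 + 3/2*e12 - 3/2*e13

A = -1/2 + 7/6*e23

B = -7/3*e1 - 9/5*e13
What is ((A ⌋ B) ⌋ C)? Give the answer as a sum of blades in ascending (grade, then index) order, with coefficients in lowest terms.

step 1: 7/6*e1 + 9/10*e13
step 2: 27/20 - 7/4*e2 + 7/4*e3
Answer: 27/20 - 7/4*e2 + 7/4*e3


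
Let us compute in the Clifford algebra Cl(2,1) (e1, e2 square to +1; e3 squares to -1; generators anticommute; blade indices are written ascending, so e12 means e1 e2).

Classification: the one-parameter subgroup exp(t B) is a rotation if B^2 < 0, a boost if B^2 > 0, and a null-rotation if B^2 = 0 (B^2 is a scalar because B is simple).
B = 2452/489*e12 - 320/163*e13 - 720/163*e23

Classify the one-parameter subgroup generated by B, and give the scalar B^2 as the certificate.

B^2 term by term: the squares give (2452/489)^2*(e12)^2 + (-320/163)^2*(e13)^2 + (-720/163)^2*(e23)^2 = 6012304/239121*(-1) + 102400/26569*(+1) + 518400/26569*(+1) = -16/9 (each basis 2-blade squares to minus the product of its generators' squares); cross terms between blades sharing an index anticommute and cancel. So B^2 = -16/9.
Answer: rotation, certificate B^2 = -16/9. Check the certificate: B^2 = -16/9, and that sign is decisive whatever form B takes.


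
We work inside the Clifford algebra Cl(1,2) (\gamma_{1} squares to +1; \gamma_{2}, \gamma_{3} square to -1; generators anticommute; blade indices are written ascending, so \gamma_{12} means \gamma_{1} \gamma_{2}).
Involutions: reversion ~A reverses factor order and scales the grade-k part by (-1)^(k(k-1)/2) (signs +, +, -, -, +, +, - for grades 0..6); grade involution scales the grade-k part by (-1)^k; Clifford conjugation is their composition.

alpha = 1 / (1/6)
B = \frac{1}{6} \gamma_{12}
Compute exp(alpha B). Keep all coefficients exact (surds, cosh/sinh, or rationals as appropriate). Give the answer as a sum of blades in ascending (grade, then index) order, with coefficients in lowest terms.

B^2 = (\frac{1}{6})^2*(\gamma_{12})^2 = \frac{1}{36}*(+1) = \frac{1}{36} (a basis 2-blade squares to minus the product of its generators' squares).
B^2 = \frac{1}{36} — since the square is positive, the closed form is hyperbolic: l = \frac{1}{6}, alpha*l = 1, so exp(alpha B) = cosh(1) + (sinh(1)/(\frac{1}{6}))*B = \cosh{\left(1 \right)} + (6 \sinh{\left(1 \right)})*B.
Answer: \cosh{\left(1 \right)} + \sinh{\left(1 \right)} \gamma_{12}


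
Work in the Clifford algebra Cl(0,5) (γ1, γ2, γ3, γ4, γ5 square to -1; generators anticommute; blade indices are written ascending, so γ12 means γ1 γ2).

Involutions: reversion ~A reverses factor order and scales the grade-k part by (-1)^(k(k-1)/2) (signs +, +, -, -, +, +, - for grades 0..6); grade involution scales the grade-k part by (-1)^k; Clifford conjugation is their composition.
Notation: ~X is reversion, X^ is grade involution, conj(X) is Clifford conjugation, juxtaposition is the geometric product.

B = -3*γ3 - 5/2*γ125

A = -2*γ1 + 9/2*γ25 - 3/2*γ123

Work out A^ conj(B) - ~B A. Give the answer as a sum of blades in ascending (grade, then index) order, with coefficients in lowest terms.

first term: 45/4*γ1 - 9/2*γ12 + 6*γ13 + 5*γ25 + 15/4*γ35 - 27/2*γ235
second term: -45/4*γ1 - 9/2*γ12 - 6*γ13 + 5*γ25 - 15/4*γ35 + 27/2*γ235
Answer: 45/2*γ1 + 12*γ13 + 15/2*γ35 - 27*γ235


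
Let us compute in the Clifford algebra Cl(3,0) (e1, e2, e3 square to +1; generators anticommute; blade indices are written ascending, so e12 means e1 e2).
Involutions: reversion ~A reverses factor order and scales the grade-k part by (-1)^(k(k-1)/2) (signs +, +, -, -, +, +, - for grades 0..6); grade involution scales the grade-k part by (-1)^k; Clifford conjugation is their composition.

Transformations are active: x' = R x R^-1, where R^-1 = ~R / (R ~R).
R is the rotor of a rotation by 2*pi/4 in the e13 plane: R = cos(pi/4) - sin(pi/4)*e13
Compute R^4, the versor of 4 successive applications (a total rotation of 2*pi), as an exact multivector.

Rotor phase runs at HALF the rotation angle; powers of one rotor simply add phase, so after 4 steps in e13 the phase is 4*pi/4 = pi and R^4 = cos(pi) - sin(pi)*e13.
cos(pi) = -1 and sin(pi) = 0, so R^4 = -1. The total rotation 2*pi is 1 full turn, so every vector returns to itself, yet the rotor is -1, on the OTHER sheet of the double cover (an odd number of 2*pi turns).
Answer: -1


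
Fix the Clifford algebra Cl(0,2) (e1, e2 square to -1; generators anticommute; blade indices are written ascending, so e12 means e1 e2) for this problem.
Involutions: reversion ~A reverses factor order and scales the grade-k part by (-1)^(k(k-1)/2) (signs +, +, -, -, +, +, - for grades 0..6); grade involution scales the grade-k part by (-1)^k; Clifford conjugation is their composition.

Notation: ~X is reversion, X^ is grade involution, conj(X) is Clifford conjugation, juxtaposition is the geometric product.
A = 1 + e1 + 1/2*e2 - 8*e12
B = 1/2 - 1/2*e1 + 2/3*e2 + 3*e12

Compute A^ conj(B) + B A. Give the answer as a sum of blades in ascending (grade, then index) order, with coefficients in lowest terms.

first term: -70/3 - 23/6*e1 - 95/12*e2 - 73/12*e12
second term: 74/3 - 41/6*e1 - 1/12*e2 - 23/12*e12
Answer: 4/3 - 32/3*e1 - 8*e2 - 8*e12


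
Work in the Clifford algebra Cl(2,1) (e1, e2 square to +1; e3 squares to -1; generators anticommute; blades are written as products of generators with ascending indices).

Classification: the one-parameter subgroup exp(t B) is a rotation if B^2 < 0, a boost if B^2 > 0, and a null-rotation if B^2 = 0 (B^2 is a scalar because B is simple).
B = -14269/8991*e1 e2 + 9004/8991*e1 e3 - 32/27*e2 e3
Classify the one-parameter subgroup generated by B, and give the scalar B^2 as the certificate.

B^2 term by term: the squares give (-14269/8991)^2*(e1 e2)^2 + (9004/8991)^2*(e1 e3)^2 + (-32/27)^2*(e2 e3)^2 = 203604361/80838081*(-1) + 81072016/80838081*(+1) + 1024/729*(+1) = -1/9 (each basis 2-blade squares to minus the product of its generators' squares); cross terms between blades sharing an index anticommute and cancel. So B^2 = -1/9.
Answer: rotation, certificate B^2 = -1/9. One invariant decides it: the square -1/9 survives every conjugation, and its sign is exactly the classification.


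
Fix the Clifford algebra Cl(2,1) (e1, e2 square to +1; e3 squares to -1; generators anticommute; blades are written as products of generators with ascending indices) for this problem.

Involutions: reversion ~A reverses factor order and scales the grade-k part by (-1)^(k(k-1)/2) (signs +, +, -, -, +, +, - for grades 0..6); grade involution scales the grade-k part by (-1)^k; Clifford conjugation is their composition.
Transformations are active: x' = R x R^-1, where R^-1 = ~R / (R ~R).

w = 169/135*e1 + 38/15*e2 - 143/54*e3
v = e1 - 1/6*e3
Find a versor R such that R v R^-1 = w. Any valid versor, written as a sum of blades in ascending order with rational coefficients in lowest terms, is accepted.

Take R = v + w = 304/135*e1 + 38/15*e2 - 76/27*e3. Because q(v) = q(w) = 35/36, conjugation by R sends v exactly to w.
Answer: 304/135*e1 + 38/15*e2 - 76/27*e3
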